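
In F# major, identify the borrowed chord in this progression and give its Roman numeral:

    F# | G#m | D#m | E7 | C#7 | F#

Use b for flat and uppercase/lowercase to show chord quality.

In F# major the diatonic chords are F#, G#m, A#m, B, C#, D#m, E#dim. Of the given chords, F#, G#m, D#m and C#7 are diatonic. But E7 (E–G#–B–D) is foreign: the diatonic vii° on degree 7 is E#dim, whereas E7 comes from F# minor. It is labeled bVII7.

bVII7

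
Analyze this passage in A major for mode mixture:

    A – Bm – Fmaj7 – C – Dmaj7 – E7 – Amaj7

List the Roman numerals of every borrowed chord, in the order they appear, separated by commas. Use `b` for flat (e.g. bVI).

The diatonic triads in A major are A, Bm, C#m, D, E, F#m, G#dim. A, Bm, Dmaj7, E7 and Amaj7 all belong to that set. Fmaj7 (F–A–C–E) is not: scale degree 6 in A major carries F#m (vi). In A minor the chord on that degree is Fmaj7, so here it functions as bVImaj7, borrowed from the parallel minor. C (C–E–G) doesn't fit — on degree 3 A major would have C#m (iii). C is the degree-3 chord of A minor, so it is the borrowed bIII.

bVImaj7, bIII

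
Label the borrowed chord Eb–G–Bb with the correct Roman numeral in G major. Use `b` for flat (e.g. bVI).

bVI

Eb is the lowered form of scale degree 6 in G major (the diatonic degree 6 is E). The diatonic chord on degree 6 would be Em (vi), but Eb–G–Bb is the major chord from G minor. As a borrowed chord it is labeled bVI.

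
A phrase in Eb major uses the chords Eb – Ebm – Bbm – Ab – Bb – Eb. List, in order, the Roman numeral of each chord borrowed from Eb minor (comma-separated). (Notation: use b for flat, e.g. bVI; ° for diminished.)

The diatonic triads in Eb major are Eb, Fm, Gm, Ab, Bb, Cm, Ddim. Of the given chords, Eb, Ab and Bb are diatonic. But Ebm (Eb–Gb–Bb) is foreign: the diatonic I on degree 1 is Eb, whereas Ebm comes from Eb minor. It is labeled i. Bbm (Bb–Db–F) doesn't fit — on degree 5 Eb major would have Bb (V). Bbm is the degree-5 chord of Eb minor, so it is the borrowed v.

i, v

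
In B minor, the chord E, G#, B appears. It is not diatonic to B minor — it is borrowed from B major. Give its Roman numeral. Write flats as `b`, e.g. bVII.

IV

E is scale degree 4 in B minor. The diatonic chord on degree 4 would be Em (iv), but E–G#–B is the major chord from B major. As a borrowed chord it is labeled IV.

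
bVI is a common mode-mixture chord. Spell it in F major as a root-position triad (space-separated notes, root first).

The root of bVI is the lowered 6th degree: D becomes Db. In F minor the chord on Db is Db–F–Ab.

Db F Ab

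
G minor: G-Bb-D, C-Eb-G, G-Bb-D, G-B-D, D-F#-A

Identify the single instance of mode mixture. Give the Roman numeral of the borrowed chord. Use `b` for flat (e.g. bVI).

G minor has the diatonic set Gm, Adim, Bb, Cm, D, Eb, F (with V from harmonic minor). G–Bb–D = Gm, C–Eb–G = Cm and D–F#–A = D are all diatonic. G–B–D is not: scale degree 1 in G minor carries Gm (i). In G major the chord on that degree is G, so here it functions as I, borrowed from the parallel major.

I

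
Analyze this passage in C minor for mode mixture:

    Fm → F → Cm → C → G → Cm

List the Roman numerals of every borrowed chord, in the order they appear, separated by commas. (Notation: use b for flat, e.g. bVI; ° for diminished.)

C minor has the diatonic set Cm, Ddim, Eb, Fm, G, Ab, Bb (with V from harmonic minor). Of the given chords, Fm, Cm and G are diatonic. But F (F–A–C) is foreign: the diatonic iv on degree 4 is Fm, whereas F comes from C major. It is labeled IV. C (C–E–G) is not: scale degree 1 in C minor carries Cm (i). In C major the chord on that degree is C, so here it functions as I, borrowed from the parallel major.

IV, I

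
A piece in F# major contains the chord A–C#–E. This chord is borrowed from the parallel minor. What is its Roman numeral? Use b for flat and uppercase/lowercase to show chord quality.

bIII

The root A is the lowered 3rd scale degree — diatonically F# major has A# there. A–C#–E is a major chord — the form found in F# minor, not the diatonic iii (A#m). Borrowed into F# major it is written bIII.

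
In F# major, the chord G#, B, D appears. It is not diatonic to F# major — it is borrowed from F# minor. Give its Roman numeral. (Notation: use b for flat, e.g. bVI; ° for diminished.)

ii°

G# is scale degree 2 in F# major. Diatonically F# major has G#m (ii) on that degree; G#–B–D is instead the diminished chord native to F# minor, so it takes the label ii°.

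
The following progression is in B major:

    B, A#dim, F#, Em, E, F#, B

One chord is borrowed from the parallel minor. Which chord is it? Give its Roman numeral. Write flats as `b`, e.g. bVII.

iv

In B major the diatonic chords are B, C#m, D#m, E, F#, G#m, A#dim. Of the given chords, B, A#dim, F# and E are diatonic. But Em (E–G–B) is foreign: the diatonic IV on degree 4 is E, whereas Em comes from B minor. It is labeled iv.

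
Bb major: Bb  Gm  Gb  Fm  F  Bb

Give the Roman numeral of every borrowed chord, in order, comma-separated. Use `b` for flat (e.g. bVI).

bVI, v

The diatonic triads in Bb major are Bb, Cm, Dm, Eb, F, Gm, Adim. Bb, Gm and F all belong to that set. Gb (Gb–Bb–Db) doesn't fit — on degree 6 Bb major would have Gm (vi). Gb is the degree-6 chord of Bb minor, so it is the borrowed bVI. Fm (F–Ab–C) doesn't fit — on degree 5 Bb major would have F (V). Fm is the degree-5 chord of Bb minor, so it is the borrowed v.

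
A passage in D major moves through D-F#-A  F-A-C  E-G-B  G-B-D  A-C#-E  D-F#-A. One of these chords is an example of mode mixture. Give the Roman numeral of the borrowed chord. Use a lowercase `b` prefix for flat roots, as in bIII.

In D major the diatonic chords are D, Em, F#m, G, A, Bm, C#dim. D–F#–A = D, E–G–B = Em, G–B–D = G and A–C#–E = A all belong to that set. F–A–C is not: scale degree 3 in D major carries F#m (iii). In D minor the chord on that degree is F, so here it functions as bIII, borrowed from the parallel minor.

bIII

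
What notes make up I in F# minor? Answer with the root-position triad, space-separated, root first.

I is built on scale degree 1, which is F# in both F# minor and its parallel. Building the major chord from the parallel major on F#: F#–A#–C#.

F# A# C#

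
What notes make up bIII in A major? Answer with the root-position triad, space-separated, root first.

C E G

bIII is built on the lowered scale degree 3. In A major degree 3 is C#; lowered it becomes C. Building the major chord from the parallel minor on C: C–E–G.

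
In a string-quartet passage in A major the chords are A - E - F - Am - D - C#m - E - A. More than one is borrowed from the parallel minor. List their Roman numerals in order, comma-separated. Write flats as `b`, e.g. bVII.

The diatonic triads in A major are A, Bm, C#m, D, E, F#m, G#dim. A, E, D and C#m all belong to that set. F (F–A–C) doesn't fit — on degree 6 A major would have F#m (vi). F is the degree-6 chord of A minor, so it is the borrowed bVI. But Am (A–C–E) is foreign: the diatonic I on degree 1 is A, whereas Am comes from A minor. It is labeled i.

bVI, i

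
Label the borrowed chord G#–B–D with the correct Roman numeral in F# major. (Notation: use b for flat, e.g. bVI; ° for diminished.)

The root G# is the diatonic 2nd degree of F# major; the borrowing shows in the chord quality. Diatonically F# major has G#m (ii) on that degree; G#–B–D is instead the diminished chord native to F# minor, so it takes the label ii°.

ii°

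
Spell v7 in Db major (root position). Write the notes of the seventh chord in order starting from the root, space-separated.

v7 is built on scale degree 5, which is Ab in both Db major and its parallel. In Db minor the chord on Ab is Ab–Cb–Eb–Gb.

Ab Cb Eb Gb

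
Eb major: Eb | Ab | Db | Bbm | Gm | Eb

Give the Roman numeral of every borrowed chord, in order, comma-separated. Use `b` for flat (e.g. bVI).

bVII, v

Eb major has the diatonic set Eb, Fm, Gm, Ab, Bb, Cm, Ddim. Of the given chords, Eb, Ab and Gm are diatonic. Db (Db–F–Ab) doesn't fit — on degree 7 Eb major would have Ddim (vii°). Db is the degree-7 chord of Eb minor, so it is the borrowed bVII. Bbm (Bb–Db–F) doesn't fit — on degree 5 Eb major would have Bb (V). Bbm is the degree-5 chord of Eb minor, so it is the borrowed v.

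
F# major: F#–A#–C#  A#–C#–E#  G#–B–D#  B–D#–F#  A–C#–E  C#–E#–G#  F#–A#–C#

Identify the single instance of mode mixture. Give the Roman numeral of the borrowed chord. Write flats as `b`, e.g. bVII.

bIII

The diatonic triads in F# major are F#, G#m, A#m, B, C#, D#m, E#dim. Of the given chords, F#–A#–C# = F#, A#–C#–E# = A#m, G#–B–D# = G#m, B–D#–F# = B and C#–E#–G# = C# are diatonic. A–C#–E doesn't fit — on degree 3 F# major would have A#m (iii). A is the degree-3 chord of F# minor, so it is the borrowed bIII.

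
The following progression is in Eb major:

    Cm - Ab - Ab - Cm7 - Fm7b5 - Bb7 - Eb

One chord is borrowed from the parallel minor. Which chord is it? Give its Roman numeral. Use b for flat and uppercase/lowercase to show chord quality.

iiø7

Eb major has the diatonic set Eb, Fm, Gm, Ab, Bb, Cm, Ddim. Cm, Ab, Cm7, Bb7 and Eb all belong to that set. Fm7b5 (F–Ab–Cb–Eb) is not: scale degree 2 in Eb major carries Fm (ii). In Eb minor the chord on that degree is Fm7b5, so here it functions as iiø7, borrowed from the parallel minor.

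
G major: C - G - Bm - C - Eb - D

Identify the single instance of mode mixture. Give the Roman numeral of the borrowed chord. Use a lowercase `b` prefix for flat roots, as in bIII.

bVI

G major has the diatonic set G, Am, Bm, C, D, Em, F#dim. C, G, Bm and D all belong to that set. Eb (Eb–G–Bb) is not: scale degree 6 in G major carries Em (vi). In G minor the chord on that degree is Eb, so here it functions as bVI, borrowed from the parallel minor.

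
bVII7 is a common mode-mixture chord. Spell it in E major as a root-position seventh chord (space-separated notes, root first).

D F# A C

The root of bVII7 is the lowered 7th degree: D# becomes D. Building the dominant-seventh chord from the parallel minor on D: D–F#–A–C.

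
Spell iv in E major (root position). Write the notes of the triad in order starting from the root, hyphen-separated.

iv is built on scale degree 4, which is A in both E major and its parallel. In E minor the chord on A is A–C–E.

A-C-E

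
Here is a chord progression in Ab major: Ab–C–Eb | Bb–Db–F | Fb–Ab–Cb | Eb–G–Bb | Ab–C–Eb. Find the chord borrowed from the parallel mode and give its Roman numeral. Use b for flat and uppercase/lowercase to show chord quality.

The diatonic triads in Ab major are Ab, Bbm, Cm, Db, Eb, Fm, Gdim. Of the given chords, Ab–C–Eb = Ab, Bb–Db–F = Bbm and Eb–G–Bb = Eb are diatonic. But Fb–Ab–Cb is foreign: the diatonic vi on degree 6 is Fm, whereas Fb comes from Ab minor. It is labeled bVI.

bVI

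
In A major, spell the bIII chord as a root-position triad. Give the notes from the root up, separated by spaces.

The root of bIII is the lowered 3rd degree: C# becomes C. Stacking thirds in A minor on C gives C–E–G.

C E G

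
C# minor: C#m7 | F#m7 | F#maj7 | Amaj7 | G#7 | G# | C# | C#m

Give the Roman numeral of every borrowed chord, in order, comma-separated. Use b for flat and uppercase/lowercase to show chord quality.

The diatonic triads in C# minor (with V from harmonic minor) are C#m, D#dim, E, F#m, G#, A, B. Of the given chords, C#m7, F#m7, Amaj7, G#7, G# and C#m are diatonic. But F#maj7 (F#–A#–C#–E#) is foreign: the diatonic iv on degree 4 is F#m, whereas F#maj7 comes from C# major. It is labeled IVmaj7. C# (C#–E#–G#) doesn't fit — on degree 1 C# minor would have C#m (i). C# is the degree-1 chord of C# major, so it is the borrowed I.

IVmaj7, I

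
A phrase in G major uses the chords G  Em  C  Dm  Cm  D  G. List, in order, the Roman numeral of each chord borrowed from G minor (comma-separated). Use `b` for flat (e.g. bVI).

v, iv

G major has the diatonic set G, Am, Bm, C, D, Em, F#dim. G, Em, C and D are all diatonic. But Dm (D–F–A) is foreign: the diatonic V on degree 5 is D, whereas Dm comes from G minor. It is labeled v. But Cm (C–Eb–G) is foreign: the diatonic IV on degree 4 is C, whereas Cm comes from G minor. It is labeled iv.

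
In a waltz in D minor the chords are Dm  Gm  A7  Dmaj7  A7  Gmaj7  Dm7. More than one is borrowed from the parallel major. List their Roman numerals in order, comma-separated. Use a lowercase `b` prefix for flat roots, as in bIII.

D minor has the diatonic set Dm, Edim, F, Gm, A, Bb, C (with V from harmonic minor). Of the given chords, Dm, Gm, A7 and Dm7 are diatonic. But Dmaj7 (D–F#–A–C#) is foreign: the diatonic i on degree 1 is Dm, whereas Dmaj7 comes from D major. It is labeled Imaj7. Gmaj7 (G–B–D–F#) doesn't fit — on degree 4 D minor would have Gm (iv). Gmaj7 is the degree-4 chord of D major, so it is the borrowed IVmaj7.

Imaj7, IVmaj7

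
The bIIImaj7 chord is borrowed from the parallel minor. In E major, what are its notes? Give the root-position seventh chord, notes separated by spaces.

G B D F#

bIIImaj7 is built on the lowered scale degree 3. In E major degree 3 is G#; lowered it becomes G. In E minor the chord on G is G–B–D–F#.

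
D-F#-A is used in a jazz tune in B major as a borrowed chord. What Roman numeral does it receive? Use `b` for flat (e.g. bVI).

The root D is the lowered 3rd scale degree — diatonically B major has D# there. Diatonically B major has D#m (iii) on that degree; D–F#–A is instead the major chord native to B minor, so it takes the label bIII.

bIII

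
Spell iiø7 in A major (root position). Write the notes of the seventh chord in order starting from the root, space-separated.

B D F A

The root, B, is scale degree 2 — the same note in A major and A minor; only the chord quality changes. Stacking thirds in A minor on B gives B–D–F–A.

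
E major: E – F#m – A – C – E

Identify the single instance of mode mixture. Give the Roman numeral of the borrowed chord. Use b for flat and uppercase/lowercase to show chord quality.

The diatonic triads in E major are E, F#m, G#m, A, B, C#m, D#dim. E, F#m and A all belong to that set. C (C–E–G) doesn't fit — on degree 6 E major would have C#m (vi). C is the degree-6 chord of E minor, so it is the borrowed bVI.

bVI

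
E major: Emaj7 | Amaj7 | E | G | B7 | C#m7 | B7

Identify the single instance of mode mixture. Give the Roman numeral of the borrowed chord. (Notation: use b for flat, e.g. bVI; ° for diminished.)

bIII

The diatonic triads in E major are E, F#m, G#m, A, B, C#m, D#dim. Of the given chords, Emaj7, Amaj7, E, B7 and C#m7 are diatonic. But G (G–B–D) is foreign: the diatonic iii on degree 3 is G#m, whereas G comes from E minor. It is labeled bIII.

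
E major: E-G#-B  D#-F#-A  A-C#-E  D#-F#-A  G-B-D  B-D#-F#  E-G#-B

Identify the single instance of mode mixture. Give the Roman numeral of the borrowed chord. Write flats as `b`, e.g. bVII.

The diatonic triads in E major are E, F#m, G#m, A, B, C#m, D#dim. Of the given chords, E–G#–B = E, D#–F#–A = D#dim, A–C#–E = A and B–D#–F# = B are diatonic. G–B–D is not: scale degree 3 in E major carries G#m (iii). In E minor the chord on that degree is G, so here it functions as bIII, borrowed from the parallel minor.

bIII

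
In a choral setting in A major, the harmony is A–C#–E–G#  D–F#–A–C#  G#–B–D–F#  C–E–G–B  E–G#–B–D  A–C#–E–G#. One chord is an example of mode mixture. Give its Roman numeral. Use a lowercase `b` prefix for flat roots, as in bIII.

The diatonic triads in A major are A, Bm, C#m, D, E, F#m, G#dim. A–C#–E–G# = Amaj7, D–F#–A–C# = Dmaj7, G#–B–D–F# = G#m7b5 and E–G#–B–D = E7 are all diatonic. C–E–G–B doesn't fit — on degree 3 A major would have C#m (iii). Cmaj7 is the degree-3 chord of A minor, so it is the borrowed bIIImaj7.

bIIImaj7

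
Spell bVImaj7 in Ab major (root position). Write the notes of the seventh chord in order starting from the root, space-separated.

Fb Ab Cb Eb

Scale degree 6 in Ab major is F. bVImaj7 uses the lowered form, Fb, taken from Ab minor. In Ab minor the chord on Fb is Fb–Ab–Cb–Eb.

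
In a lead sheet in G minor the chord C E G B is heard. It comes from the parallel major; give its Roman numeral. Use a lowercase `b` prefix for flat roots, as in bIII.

IVmaj7

C is scale degree 4 in G minor. Diatonically G minor has Cm (iv) on that degree; C–E–G–B is instead the major-seventh chord native to G major, so it takes the label IVmaj7.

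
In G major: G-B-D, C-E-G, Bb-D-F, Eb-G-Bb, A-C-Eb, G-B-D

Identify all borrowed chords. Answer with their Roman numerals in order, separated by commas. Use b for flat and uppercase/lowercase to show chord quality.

G major has the diatonic set G, Am, Bm, C, D, Em, F#dim. G–B–D = G and C–E–G = C both belong to that set. Bb–D–F is not: scale degree 3 in G major carries Bm (iii). In G minor the chord on that degree is Bb, so here it functions as bIII, borrowed from the parallel minor. Eb–G–Bb is not: scale degree 6 in G major carries Em (vi). In G minor the chord on that degree is Eb, so here it functions as bVI, borrowed from the parallel minor. A–C–Eb doesn't fit — on degree 2 G major would have Am (ii). Adim is the degree-2 chord of G minor, so it is the borrowed ii°.

bIII, bVI, ii°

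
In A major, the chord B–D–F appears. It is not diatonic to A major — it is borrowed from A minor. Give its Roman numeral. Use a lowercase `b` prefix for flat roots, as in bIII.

The root B is the diatonic 2nd degree of A major; the borrowing shows in the chord quality. The diatonic chord on degree 2 would be Bm (ii), but B–D–F is the diminished chord from A minor. As a borrowed chord it is labeled ii°.

ii°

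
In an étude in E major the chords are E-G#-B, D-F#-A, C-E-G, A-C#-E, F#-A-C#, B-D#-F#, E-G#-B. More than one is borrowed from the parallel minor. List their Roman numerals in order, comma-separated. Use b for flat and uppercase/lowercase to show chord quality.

bVII, bVI

In E major the diatonic chords are E, F#m, G#m, A, B, C#m, D#dim. E–G#–B = E, A–C#–E = A, F#–A–C# = F#m and B–D#–F# = B are all diatonic. D–F#–A doesn't fit — on degree 7 E major would have D#dim (vii°). D is the degree-7 chord of E minor, so it is the borrowed bVII. But C–E–G is foreign: the diatonic vi on degree 6 is C#m, whereas C comes from E minor. It is labeled bVI.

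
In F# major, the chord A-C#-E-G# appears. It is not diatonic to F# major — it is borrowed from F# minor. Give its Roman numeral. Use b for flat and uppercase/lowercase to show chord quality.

The root A is the lowered 3rd scale degree — diatonically F# major has A# there. The diatonic chord on degree 3 would be A#m (iii), but A–C#–E–G# is the major-seventh chord from F# minor. As a borrowed chord it is labeled bIIImaj7.

bIIImaj7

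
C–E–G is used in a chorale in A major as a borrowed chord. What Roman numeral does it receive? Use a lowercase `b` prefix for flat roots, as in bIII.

bIII

In A major scale degree 3 is C#; C is its lowered form, from A minor. Diatonically A major has C#m (iii) on that degree; C–E–G is instead the major chord native to A minor, so it takes the label bIII.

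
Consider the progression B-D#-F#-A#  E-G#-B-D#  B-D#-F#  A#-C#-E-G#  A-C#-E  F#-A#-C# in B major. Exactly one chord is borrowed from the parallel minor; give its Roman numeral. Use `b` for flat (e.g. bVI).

The diatonic triads in B major are B, C#m, D#m, E, F#, G#m, A#dim. B–D#–F#–A# = Bmaj7, E–G#–B–D# = Emaj7, B–D#–F# = B, A#–C#–E–G# = A#m7b5 and F#–A#–C# = F# are all diatonic. A–C#–E is not: scale degree 7 in B major carries A#dim (vii°). In B minor the chord on that degree is A, so here it functions as bVII, borrowed from the parallel minor.

bVII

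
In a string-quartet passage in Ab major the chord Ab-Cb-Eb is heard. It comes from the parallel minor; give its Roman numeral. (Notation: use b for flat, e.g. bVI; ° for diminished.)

i

Ab is scale degree 1 in Ab major. The diatonic chord on degree 1 would be Ab (I), but Ab–Cb–Eb is the minor chord from Ab minor. As a borrowed chord it is labeled i.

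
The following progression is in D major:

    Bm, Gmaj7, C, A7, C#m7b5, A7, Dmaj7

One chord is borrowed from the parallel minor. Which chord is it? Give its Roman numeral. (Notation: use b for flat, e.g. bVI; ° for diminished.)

In D major the diatonic chords are D, Em, F#m, G, A, Bm, C#dim. Bm, Gmaj7, A7, C#m7b5 and Dmaj7 all belong to that set. But C (C–E–G) is foreign: the diatonic vii° on degree 7 is C#dim, whereas C comes from D minor. It is labeled bVII.

bVII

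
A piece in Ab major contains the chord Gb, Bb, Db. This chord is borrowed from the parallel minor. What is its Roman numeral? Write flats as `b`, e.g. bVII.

bVII

The root Gb is the lowered 7th scale degree — diatonically Ab major has G there. Diatonically Ab major has Gdim (vii°) on that degree; Gb–Bb–Db is instead the major chord native to Ab minor, so it takes the label bVII.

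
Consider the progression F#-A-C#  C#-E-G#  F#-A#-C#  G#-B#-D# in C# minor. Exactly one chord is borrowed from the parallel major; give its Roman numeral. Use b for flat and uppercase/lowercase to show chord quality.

IV

The diatonic triads in C# minor (with V from harmonic minor) are C#m, D#dim, E, F#m, G#, A, B. Of the given chords, F#–A–C# = F#m, C#–E–G# = C#m and G#–B#–D# = G# are diatonic. But F#–A#–C# is foreign: the diatonic iv on degree 4 is F#m, whereas F# comes from C# major. It is labeled IV.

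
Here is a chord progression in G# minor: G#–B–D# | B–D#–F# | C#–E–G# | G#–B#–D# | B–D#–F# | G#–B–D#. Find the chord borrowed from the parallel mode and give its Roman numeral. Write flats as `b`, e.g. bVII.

I

In G# minor (with V from harmonic minor) the diatonic chords are G#m, A#dim, B, C#m, D#, E, F#. G#–B–D# = G#m, B–D#–F# = B and C#–E–G# = C#m are all diatonic. But G#–B#–D# is foreign: the diatonic i on degree 1 is G#m, whereas G# comes from G# major. It is labeled I.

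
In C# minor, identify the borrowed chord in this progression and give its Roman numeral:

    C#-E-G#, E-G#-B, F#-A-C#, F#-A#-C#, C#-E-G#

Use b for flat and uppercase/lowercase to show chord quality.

In C# minor (with V from harmonic minor) the diatonic chords are C#m, D#dim, E, F#m, G#, A, B. C#–E–G# = C#m, E–G#–B = E and F#–A–C# = F#m all belong to that set. But F#–A#–C# is foreign: the diatonic iv on degree 4 is F#m, whereas F# comes from C# major. It is labeled IV.

IV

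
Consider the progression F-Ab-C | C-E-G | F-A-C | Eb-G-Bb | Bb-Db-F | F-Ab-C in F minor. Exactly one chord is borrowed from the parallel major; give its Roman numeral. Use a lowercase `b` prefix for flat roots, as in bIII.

The diatonic triads in F minor (with V from harmonic minor) are Fm, Gdim, Ab, Bbm, C, Db, Eb. F–Ab–C = Fm, C–E–G = C, Eb–G–Bb = Eb and Bb–Db–F = Bbm are all diatonic. But F–A–C is foreign: the diatonic i on degree 1 is Fm, whereas F comes from F major. It is labeled I.

I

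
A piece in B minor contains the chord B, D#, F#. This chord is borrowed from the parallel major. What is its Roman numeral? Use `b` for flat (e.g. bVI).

I

B is scale degree 1 in B minor. The diatonic chord on degree 1 would be Bm (i), but B–D#–F# is the major chord from B major. As a borrowed chord it is labeled I.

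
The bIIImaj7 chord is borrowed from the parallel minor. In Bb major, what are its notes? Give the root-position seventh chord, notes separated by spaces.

Db F Ab C

The root of bIIImaj7 is the lowered 3rd degree: D becomes Db. In Bb minor the chord on Db is Db–F–Ab–C.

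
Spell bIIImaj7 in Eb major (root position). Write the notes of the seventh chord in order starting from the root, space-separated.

Gb Bb Db F

Scale degree 3 in Eb major is G. bIIImaj7 uses the lowered form, Gb, taken from Eb minor. Building the major-seventh chord from the parallel minor on Gb: Gb–Bb–Db–F.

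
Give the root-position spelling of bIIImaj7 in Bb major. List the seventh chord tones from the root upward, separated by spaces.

Db F Ab C

The root of bIIImaj7 is the lowered 3rd degree: D becomes Db. Building the major-seventh chord from the parallel minor on Db: Db–F–Ab–C.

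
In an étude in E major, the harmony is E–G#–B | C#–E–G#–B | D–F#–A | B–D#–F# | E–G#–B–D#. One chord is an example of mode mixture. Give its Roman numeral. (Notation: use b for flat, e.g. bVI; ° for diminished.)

The diatonic triads in E major are E, F#m, G#m, A, B, C#m, D#dim. Of the given chords, E–G#–B = E, C#–E–G#–B = C#m7, B–D#–F# = B and E–G#–B–D# = Emaj7 are diatonic. D–F#–A doesn't fit — on degree 7 E major would have D#dim (vii°). D is the degree-7 chord of E minor, so it is the borrowed bVII.

bVII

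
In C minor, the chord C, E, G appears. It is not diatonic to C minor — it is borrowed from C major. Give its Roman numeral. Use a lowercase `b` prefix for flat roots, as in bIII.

I

C is scale degree 1 in C minor. The diatonic chord on degree 1 would be Cm (i), but C–E–G is the major chord from C major. As a borrowed chord it is labeled I.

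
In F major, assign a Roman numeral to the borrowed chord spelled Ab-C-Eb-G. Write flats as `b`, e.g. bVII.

bIIImaj7

In F major scale degree 3 is A; Ab is its lowered form, from F minor. Diatonically F major has Am (iii) on that degree; Ab–C–Eb–G is instead the major-seventh chord native to F minor, so it takes the label bIIImaj7.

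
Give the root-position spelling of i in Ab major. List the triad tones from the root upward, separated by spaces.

The root, Ab, is scale degree 1 — the same note in Ab major and Ab minor; only the chord quality changes. Stacking thirds in Ab minor on Ab gives Ab–Cb–Eb.

Ab Cb Eb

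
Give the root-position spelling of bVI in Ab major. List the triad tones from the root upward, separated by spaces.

Fb Ab Cb

The root of bVI is the lowered 6th degree: F becomes Fb. In Ab minor the chord on Fb is Fb–Ab–Cb.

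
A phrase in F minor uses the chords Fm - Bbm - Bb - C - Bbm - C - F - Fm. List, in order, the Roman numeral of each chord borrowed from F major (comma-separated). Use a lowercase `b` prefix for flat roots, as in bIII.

IV, I

The diatonic triads in F minor (with V from harmonic minor) are Fm, Gdim, Ab, Bbm, C, Db, Eb. Fm, Bbm and C are all diatonic. But Bb (Bb–D–F) is foreign: the diatonic iv on degree 4 is Bbm, whereas Bb comes from F major. It is labeled IV. But F (F–A–C) is foreign: the diatonic i on degree 1 is Fm, whereas F comes from F major. It is labeled I.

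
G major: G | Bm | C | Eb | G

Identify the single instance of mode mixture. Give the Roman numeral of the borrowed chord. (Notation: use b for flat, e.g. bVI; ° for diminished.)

bVI

In G major the diatonic chords are G, Am, Bm, C, D, Em, F#dim. G, Bm and C all belong to that set. But Eb (Eb–G–Bb) is foreign: the diatonic vi on degree 6 is Em, whereas Eb comes from G minor. It is labeled bVI.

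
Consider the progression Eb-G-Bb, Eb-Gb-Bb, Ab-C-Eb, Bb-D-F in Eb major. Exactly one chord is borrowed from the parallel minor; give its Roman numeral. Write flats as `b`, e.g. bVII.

Eb major has the diatonic set Eb, Fm, Gm, Ab, Bb, Cm, Ddim. Eb–G–Bb = Eb, Ab–C–Eb = Ab and Bb–D–F = Bb all belong to that set. But Eb–Gb–Bb is foreign: the diatonic I on degree 1 is Eb, whereas Ebm comes from Eb minor. It is labeled i.

i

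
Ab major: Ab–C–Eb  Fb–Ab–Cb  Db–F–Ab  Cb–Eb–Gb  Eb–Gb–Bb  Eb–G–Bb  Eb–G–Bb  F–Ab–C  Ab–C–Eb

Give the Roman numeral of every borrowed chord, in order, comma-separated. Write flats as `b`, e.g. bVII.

The diatonic triads in Ab major are Ab, Bbm, Cm, Db, Eb, Fm, Gdim. Ab–C–Eb = Ab, Db–F–Ab = Db, Eb–G–Bb = Eb and F–Ab–C = Fm all belong to that set. Fb–Ab–Cb doesn't fit — on degree 6 Ab major would have Fm (vi). Fb is the degree-6 chord of Ab minor, so it is the borrowed bVI. Cb–Eb–Gb doesn't fit — on degree 3 Ab major would have Cm (iii). Cb is the degree-3 chord of Ab minor, so it is the borrowed bIII. But Eb–Gb–Bb is foreign: the diatonic V on degree 5 is Eb, whereas Ebm comes from Ab minor. It is labeled v.

bVI, bIII, v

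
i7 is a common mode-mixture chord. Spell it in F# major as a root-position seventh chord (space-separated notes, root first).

i7 is built on scale degree 1, which is F# in both F# major and its parallel. Building the minor-seventh chord from the parallel minor on F#: F#–A–C#–E.

F# A C# E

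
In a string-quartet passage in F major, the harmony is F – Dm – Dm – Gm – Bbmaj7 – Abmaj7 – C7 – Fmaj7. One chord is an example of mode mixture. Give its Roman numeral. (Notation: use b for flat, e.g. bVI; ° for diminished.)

In F major the diatonic chords are F, Gm, Am, Bb, C, Dm, Edim. Of the given chords, F, Dm, Gm, Bbmaj7, C7 and Fmaj7 are diatonic. But Abmaj7 (Ab–C–Eb–G) is foreign: the diatonic iii on degree 3 is Am, whereas Abmaj7 comes from F minor. It is labeled bIIImaj7.

bIIImaj7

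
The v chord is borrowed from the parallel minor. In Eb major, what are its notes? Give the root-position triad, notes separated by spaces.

The root, Bb, is scale degree 5 — the same note in Eb major and Eb minor; only the chord quality changes. Building the minor chord from the parallel minor on Bb: Bb–Db–F.

Bb Db F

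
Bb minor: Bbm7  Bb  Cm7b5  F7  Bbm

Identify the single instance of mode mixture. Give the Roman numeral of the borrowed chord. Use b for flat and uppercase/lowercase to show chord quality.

Bb minor has the diatonic set Bbm, Cdim, Db, Ebm, F, Gb, Ab (with V from harmonic minor). Of the given chords, Bbm7, Cm7b5, F7 and Bbm are diatonic. But Bb (Bb–D–F) is foreign: the diatonic i on degree 1 is Bbm, whereas Bb comes from Bb major. It is labeled I.

I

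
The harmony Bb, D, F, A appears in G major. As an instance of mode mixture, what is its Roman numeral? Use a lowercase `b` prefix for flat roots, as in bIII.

The root Bb is the lowered 3rd scale degree — diatonically G major has B there. Diatonically G major has Bm (iii) on that degree; Bb–D–F–A is instead the major-seventh chord native to G minor, so it takes the label bIIImaj7.

bIIImaj7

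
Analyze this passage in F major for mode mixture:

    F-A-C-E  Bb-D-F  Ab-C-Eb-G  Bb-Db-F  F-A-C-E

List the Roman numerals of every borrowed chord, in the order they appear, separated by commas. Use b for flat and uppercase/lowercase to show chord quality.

The diatonic triads in F major are F, Gm, Am, Bb, C, Dm, Edim. F–A–C–E = Fmaj7 and Bb–D–F = Bb both belong to that set. Ab–C–Eb–G is not: scale degree 3 in F major carries Am (iii). In F minor the chord on that degree is Abmaj7, so here it functions as bIIImaj7, borrowed from the parallel minor. But Bb–Db–F is foreign: the diatonic IV on degree 4 is Bb, whereas Bbm comes from F minor. It is labeled iv.

bIIImaj7, iv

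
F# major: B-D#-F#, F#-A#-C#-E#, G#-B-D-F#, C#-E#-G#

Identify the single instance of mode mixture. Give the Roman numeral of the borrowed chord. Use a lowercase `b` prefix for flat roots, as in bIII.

F# major has the diatonic set F#, G#m, A#m, B, C#, D#m, E#dim. Of the given chords, B–D#–F# = B, F#–A#–C#–E# = F#maj7 and C#–E#–G# = C# are diatonic. G#–B–D–F# doesn't fit — on degree 2 F# major would have G#m (ii). G#m7b5 is the degree-2 chord of F# minor, so it is the borrowed iiø7.

iiø7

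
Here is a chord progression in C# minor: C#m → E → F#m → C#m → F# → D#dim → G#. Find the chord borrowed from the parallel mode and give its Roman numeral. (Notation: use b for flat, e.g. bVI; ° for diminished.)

IV

In C# minor (with V from harmonic minor) the diatonic chords are C#m, D#dim, E, F#m, G#, A, B. C#m, E, F#m, D#dim and G# all belong to that set. But F# (F#–A#–C#) is foreign: the diatonic iv on degree 4 is F#m, whereas F# comes from C# major. It is labeled IV.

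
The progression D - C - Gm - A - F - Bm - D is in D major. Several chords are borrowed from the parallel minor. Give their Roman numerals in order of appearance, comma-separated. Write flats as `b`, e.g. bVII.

bVII, iv, bIII

In D major the diatonic chords are D, Em, F#m, G, A, Bm, C#dim. Of the given chords, D, A and Bm are diatonic. C (C–E–G) is not: scale degree 7 in D major carries C#dim (vii°). In D minor the chord on that degree is C, so here it functions as bVII, borrowed from the parallel minor. Gm (G–Bb–D) is not: scale degree 4 in D major carries G (IV). In D minor the chord on that degree is Gm, so here it functions as iv, borrowed from the parallel minor. But F (F–A–C) is foreign: the diatonic iii on degree 3 is F#m, whereas F comes from D minor. It is labeled bIII.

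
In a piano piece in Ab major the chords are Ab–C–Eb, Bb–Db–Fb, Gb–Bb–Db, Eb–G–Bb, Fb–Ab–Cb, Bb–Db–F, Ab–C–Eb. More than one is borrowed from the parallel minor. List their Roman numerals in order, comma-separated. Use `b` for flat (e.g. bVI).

The diatonic triads in Ab major are Ab, Bbm, Cm, Db, Eb, Fm, Gdim. Of the given chords, Ab–C–Eb = Ab, Eb–G–Bb = Eb and Bb–Db–F = Bbm are diatonic. Bb–Db–Fb is not: scale degree 2 in Ab major carries Bbm (ii). In Ab minor the chord on that degree is Bbdim, so here it functions as ii°, borrowed from the parallel minor. Gb–Bb–Db doesn't fit — on degree 7 Ab major would have Gdim (vii°). Gb is the degree-7 chord of Ab minor, so it is the borrowed bVII. Fb–Ab–Cb doesn't fit — on degree 6 Ab major would have Fm (vi). Fb is the degree-6 chord of Ab minor, so it is the borrowed bVI.

ii°, bVII, bVI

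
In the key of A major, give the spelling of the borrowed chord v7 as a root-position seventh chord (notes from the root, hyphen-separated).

The root, E, is scale degree 5 — the same note in A major and A minor; only the chord quality changes. Building the minor-seventh chord from the parallel minor on E: E–G–B–D.

E-G-B-D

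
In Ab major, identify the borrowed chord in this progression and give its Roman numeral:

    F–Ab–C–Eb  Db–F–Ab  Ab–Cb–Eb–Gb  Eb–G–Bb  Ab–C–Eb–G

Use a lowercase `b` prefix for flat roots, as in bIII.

i7

The diatonic triads in Ab major are Ab, Bbm, Cm, Db, Eb, Fm, Gdim. F–Ab–C–Eb = Fm7, Db–F–Ab = Db, Eb–G–Bb = Eb and Ab–C–Eb–G = Abmaj7 all belong to that set. Ab–Cb–Eb–Gb is not: scale degree 1 in Ab major carries Ab (I). In Ab minor the chord on that degree is Abm7, so here it functions as i7, borrowed from the parallel minor.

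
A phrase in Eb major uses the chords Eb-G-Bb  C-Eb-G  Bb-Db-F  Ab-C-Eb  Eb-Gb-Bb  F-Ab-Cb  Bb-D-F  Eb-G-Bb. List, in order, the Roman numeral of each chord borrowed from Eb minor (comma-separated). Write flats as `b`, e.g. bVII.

Eb major has the diatonic set Eb, Fm, Gm, Ab, Bb, Cm, Ddim. Of the given chords, Eb–G–Bb = Eb, C–Eb–G = Cm, Ab–C–Eb = Ab and Bb–D–F = Bb are diatonic. But Bb–Db–F is foreign: the diatonic V on degree 5 is Bb, whereas Bbm comes from Eb minor. It is labeled v. Eb–Gb–Bb doesn't fit — on degree 1 Eb major would have Eb (I). Ebm is the degree-1 chord of Eb minor, so it is the borrowed i. F–Ab–Cb is not: scale degree 2 in Eb major carries Fm (ii). In Eb minor the chord on that degree is Fdim, so here it functions as ii°, borrowed from the parallel minor.

v, i, ii°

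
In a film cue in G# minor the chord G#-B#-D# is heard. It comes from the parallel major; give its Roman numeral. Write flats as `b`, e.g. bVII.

I

G# is scale degree 1 in G# minor. The diatonic chord on degree 1 would be G#m (i), but G#–B#–D# is the major chord from G# major. As a borrowed chord it is labeled I.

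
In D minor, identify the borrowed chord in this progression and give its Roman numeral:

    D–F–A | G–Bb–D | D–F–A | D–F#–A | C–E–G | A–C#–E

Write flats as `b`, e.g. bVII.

I

The diatonic triads in D minor (with V from harmonic minor) are Dm, Edim, F, Gm, A, Bb, C. D–F–A = Dm, G–Bb–D = Gm, C–E–G = C and A–C#–E = A all belong to that set. But D–F#–A is foreign: the diatonic i on degree 1 is Dm, whereas D comes from D major. It is labeled I.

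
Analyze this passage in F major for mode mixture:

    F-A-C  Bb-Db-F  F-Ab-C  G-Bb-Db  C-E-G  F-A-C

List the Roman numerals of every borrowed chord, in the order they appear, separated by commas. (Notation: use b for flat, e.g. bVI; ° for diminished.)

F major has the diatonic set F, Gm, Am, Bb, C, Dm, Edim. F–A–C = F and C–E–G = C both belong to that set. Bb–Db–F doesn't fit — on degree 4 F major would have Bb (IV). Bbm is the degree-4 chord of F minor, so it is the borrowed iv. But F–Ab–C is foreign: the diatonic I on degree 1 is F, whereas Fm comes from F minor. It is labeled i. G–Bb–Db doesn't fit — on degree 2 F major would have Gm (ii). Gdim is the degree-2 chord of F minor, so it is the borrowed ii°.

iv, i, ii°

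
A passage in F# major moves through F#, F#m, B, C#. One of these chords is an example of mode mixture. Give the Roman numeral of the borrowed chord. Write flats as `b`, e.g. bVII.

i

F# major has the diatonic set F#, G#m, A#m, B, C#, D#m, E#dim. Of the given chords, F#, B and C# are diatonic. F#m (F#–A–C#) is not: scale degree 1 in F# major carries F# (I). In F# minor the chord on that degree is F#m, so here it functions as i, borrowed from the parallel minor.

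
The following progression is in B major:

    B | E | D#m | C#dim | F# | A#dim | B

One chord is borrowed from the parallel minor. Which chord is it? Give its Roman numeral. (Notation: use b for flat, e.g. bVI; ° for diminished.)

B major has the diatonic set B, C#m, D#m, E, F#, G#m, A#dim. Of the given chords, B, E, D#m, F# and A#dim are diatonic. C#dim (C#–E–G) doesn't fit — on degree 2 B major would have C#m (ii). C#dim is the degree-2 chord of B minor, so it is the borrowed ii°.

ii°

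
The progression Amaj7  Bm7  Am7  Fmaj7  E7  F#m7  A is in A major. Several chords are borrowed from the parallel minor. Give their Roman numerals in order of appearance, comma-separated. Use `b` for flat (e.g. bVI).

i7, bVImaj7

In A major the diatonic chords are A, Bm, C#m, D, E, F#m, G#dim. Amaj7, Bm7, E7, F#m7 and A all belong to that set. But Am7 (A–C–E–G) is foreign: the diatonic I on degree 1 is A, whereas Am7 comes from A minor. It is labeled i7. Fmaj7 (F–A–C–E) is not: scale degree 6 in A major carries F#m (vi). In A minor the chord on that degree is Fmaj7, so here it functions as bVImaj7, borrowed from the parallel minor.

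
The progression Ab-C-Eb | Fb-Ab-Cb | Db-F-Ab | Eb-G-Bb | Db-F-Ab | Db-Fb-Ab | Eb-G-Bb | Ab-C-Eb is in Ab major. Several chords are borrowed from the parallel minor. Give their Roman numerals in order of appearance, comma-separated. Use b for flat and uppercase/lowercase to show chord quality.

bVI, iv

Ab major has the diatonic set Ab, Bbm, Cm, Db, Eb, Fm, Gdim. Ab–C–Eb = Ab, Db–F–Ab = Db and Eb–G–Bb = Eb are all diatonic. Fb–Ab–Cb doesn't fit — on degree 6 Ab major would have Fm (vi). Fb is the degree-6 chord of Ab minor, so it is the borrowed bVI. But Db–Fb–Ab is foreign: the diatonic IV on degree 4 is Db, whereas Dbm comes from Ab minor. It is labeled iv.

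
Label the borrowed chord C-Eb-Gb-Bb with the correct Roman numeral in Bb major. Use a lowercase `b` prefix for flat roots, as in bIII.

iiø7

The root C is the diatonic 2nd degree of Bb major; the borrowing shows in the chord quality. C–Eb–Gb–Bb is a half-diminished-seventh chord — the form found in Bb minor, not the diatonic ii (Cm). Borrowed into Bb major it is written iiø7.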